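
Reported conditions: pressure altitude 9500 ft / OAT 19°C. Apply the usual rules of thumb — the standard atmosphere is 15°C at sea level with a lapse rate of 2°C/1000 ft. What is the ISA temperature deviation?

ISA+23°C

ISA temperature at 9500 ft = 15 − 2 × (9500/1000) = -4°C.
Deviation = OAT − ISA = 19 − (-4) = +23°C.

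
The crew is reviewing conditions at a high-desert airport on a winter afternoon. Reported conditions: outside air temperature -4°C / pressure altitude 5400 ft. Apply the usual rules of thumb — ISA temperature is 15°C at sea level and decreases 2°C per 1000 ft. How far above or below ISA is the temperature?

ISA temperature at 5400 ft = 15 − 2 × (5400/1000) = 4.2°C.
Deviation = OAT − ISA = -4 − 4.2 = -8.2°C.

ISA-8.2°C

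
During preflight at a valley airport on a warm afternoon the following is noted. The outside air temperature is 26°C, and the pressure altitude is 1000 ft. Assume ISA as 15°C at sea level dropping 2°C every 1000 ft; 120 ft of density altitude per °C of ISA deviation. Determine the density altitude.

ISA temperature at 1000 ft = 15 − 2 × (1000/1000) = 13°C.
ISA deviation = 26 − 13 = +13°C.
Density altitude = 1000 + 120 × (13) = 1000 + (+1560) = 2560 ft.

2560 ft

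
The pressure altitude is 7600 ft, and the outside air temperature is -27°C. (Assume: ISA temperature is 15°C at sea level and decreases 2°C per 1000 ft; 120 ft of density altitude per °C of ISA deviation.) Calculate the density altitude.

4384 ft

ISA temperature at 7600 ft = 15 − 2 × (7600/1000) = -0.2°C.
ISA deviation = -27 − (-0.2) = -26.8°C.
Density altitude = 7600 + 120 × (-26.8) = 7600 + (-3216) = 4384 ft.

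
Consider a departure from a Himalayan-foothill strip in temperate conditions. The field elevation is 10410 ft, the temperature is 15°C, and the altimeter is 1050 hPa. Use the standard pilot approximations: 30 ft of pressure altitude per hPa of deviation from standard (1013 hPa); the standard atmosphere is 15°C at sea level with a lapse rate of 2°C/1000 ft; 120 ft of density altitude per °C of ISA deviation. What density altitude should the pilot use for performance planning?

Pressure altitude = 10410 + (1013 − 1050) × 30 = 10410 + (-1110) = 9300 ft.
ISA temperature at 9300 ft = 15 − 2 × (9300/1000) = -3.6°C.
ISA deviation = 15 − (-3.6) = +18.6°C.
Density altitude = 9300 + 120 × (18.6) = 11532 ft.

11532 ft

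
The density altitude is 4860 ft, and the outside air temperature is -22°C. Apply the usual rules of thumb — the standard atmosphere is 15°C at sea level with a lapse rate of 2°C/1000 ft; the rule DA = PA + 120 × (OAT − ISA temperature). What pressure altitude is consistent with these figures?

DA = PA + 120 × (OAT − (15 − 2·PA/1000)) = PA + 120·OAT − 1800 + 0.24·PA = 1.24·PA + 120·OAT − 1800.
So 1.24·PA = 4860 − 120 × (-22) + 1800 = 9300.
PA = 9300 / 1.24 = 7500 ft.

7500 ft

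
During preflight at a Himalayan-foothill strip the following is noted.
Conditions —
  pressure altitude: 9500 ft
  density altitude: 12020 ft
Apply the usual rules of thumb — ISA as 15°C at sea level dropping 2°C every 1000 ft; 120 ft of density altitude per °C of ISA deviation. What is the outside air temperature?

17°C

Density altitude − pressure altitude = 12020 − 9500 = +2520 ft.
At 120 ft/°C that is an ISA deviation of 2520/120 = +21°C.
ISA temperature at 9500 ft = 15 − 2 × (9500/1000) = -4°C.
OAT = ISA + deviation = -4 + (+21) = 17°C.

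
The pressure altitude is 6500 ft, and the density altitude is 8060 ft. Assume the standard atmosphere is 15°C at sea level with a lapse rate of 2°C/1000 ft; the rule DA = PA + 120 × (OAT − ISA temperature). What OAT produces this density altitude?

Density altitude − pressure altitude = 8060 − 6500 = +1560 ft.
At 120 ft/°C that is an ISA deviation of 1560/120 = +13°C.
ISA temperature at 6500 ft = 15 − 2 × (6500/1000) = 2°C.
OAT = ISA + deviation = 2 + (+13) = 15°C.

15°C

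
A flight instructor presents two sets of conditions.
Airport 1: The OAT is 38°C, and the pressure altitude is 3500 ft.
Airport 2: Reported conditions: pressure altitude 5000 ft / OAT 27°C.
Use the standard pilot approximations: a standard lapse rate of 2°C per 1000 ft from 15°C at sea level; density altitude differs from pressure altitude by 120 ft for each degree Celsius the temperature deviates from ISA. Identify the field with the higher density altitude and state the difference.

Airport 2 by 540 ft

Airport 1: ISA temp = 8°C, deviation +30°C, DA = 3500 + 120 × 30 = 7100 ft.
Airport 2: ISA temp = 5°C, deviation +22°C, DA = 5000 + 120 × 22 = 7640 ft.
Airport 2 is higher by 7640 − 7100 = 540 ft.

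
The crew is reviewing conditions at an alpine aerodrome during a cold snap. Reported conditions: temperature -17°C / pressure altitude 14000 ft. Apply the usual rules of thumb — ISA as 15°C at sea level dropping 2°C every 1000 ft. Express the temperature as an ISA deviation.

ISA temperature at 14000 ft = 15 − 2 × (14000/1000) = -13°C.
Deviation = OAT − ISA = -17 − (-13) = -4°C.

ISA-4°C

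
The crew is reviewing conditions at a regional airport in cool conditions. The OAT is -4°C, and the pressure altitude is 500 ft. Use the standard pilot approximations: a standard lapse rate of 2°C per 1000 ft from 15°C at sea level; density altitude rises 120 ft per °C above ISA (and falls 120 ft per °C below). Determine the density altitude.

ISA temperature at 500 ft = 15 − 2 × (500/1000) = 14°C.
ISA deviation = -4 − 14 = -18°C.
Density altitude = 500 + 120 × (-18) = 500 + (-2160) = -1660 ft.

-1660 ft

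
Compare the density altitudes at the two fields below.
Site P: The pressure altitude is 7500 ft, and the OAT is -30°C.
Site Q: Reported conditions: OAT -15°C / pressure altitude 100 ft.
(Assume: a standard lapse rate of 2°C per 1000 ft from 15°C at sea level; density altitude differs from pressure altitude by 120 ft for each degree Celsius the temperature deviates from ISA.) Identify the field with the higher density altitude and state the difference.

Site P: ISA temp = 0°C, deviation -30°C, DA = 7500 + 120 × (-30) = 3900 ft.
Site Q: ISA temp = 14.8°C, deviation -29.8°C, DA = 100 + 120 × (-29.8) = -3476 ft.
Site P is higher by 3900 − (-3476) = 7376 ft.

Site P by 7376 ft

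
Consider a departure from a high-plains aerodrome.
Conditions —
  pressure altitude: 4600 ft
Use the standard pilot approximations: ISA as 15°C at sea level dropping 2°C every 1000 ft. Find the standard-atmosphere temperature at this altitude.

5.8°C

ISA temperature = 15 − 2 × (4600/1000) = 15 − 9.2 = 5.8°C.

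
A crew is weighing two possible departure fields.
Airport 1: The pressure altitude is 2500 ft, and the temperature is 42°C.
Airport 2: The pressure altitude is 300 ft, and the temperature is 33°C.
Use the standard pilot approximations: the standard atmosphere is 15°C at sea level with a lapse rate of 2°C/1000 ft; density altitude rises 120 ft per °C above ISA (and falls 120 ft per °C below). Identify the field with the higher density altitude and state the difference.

Airport 1 by 3808 ft

Airport 1: ISA temp = 10°C, deviation +32°C, DA = 2500 + 120 × 32 = 6340 ft.
Airport 2: ISA temp = 14.4°C, deviation +18.6°C, DA = 300 + 120 × 18.6 = 2532 ft.
Airport 1 is higher by 6340 − 2532 = 3808 ft.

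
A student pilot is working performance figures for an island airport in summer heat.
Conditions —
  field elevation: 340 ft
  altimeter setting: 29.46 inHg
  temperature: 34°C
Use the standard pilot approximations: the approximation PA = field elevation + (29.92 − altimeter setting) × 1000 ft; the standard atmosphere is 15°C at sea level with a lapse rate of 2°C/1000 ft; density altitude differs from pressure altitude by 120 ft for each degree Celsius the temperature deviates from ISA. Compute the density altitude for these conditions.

3272 ft

Pressure altitude = 340 + (29.92 − 29.46) × 1000 = 340 + (+460) = 800 ft.
ISA temperature at 800 ft = 15 − 2 × (800/1000) = 13.4°C.
ISA deviation = 34 − 13.4 = +20.6°C.
Density altitude = 800 + 120 × (20.6) = 3272 ft.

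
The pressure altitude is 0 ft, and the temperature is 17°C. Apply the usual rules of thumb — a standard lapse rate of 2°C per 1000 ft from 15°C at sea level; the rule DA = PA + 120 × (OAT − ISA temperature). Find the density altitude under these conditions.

ISA temperature at 0 ft = 15 − 2 × (0/1000) = 15°C.
ISA deviation = 17 − 15 = +2°C.
Density altitude = 0 + 120 × (2) = 0 + (+240) = 240 ft.

240 ft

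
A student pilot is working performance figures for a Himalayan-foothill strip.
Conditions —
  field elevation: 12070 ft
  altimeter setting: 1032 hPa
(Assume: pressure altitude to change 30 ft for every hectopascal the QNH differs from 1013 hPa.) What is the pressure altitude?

Pressure correction = (1013 − 1032) × 30 = -570 ft.
Pressure altitude = 12070 + (-570) = 11500 ft.

11500 ft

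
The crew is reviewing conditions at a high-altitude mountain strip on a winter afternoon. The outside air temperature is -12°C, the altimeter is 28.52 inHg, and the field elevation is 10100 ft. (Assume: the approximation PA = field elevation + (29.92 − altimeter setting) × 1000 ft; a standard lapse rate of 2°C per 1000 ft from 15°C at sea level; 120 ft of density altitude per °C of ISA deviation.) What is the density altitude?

Pressure altitude = 10100 + (29.92 − 28.52) × 1000 = 10100 + (+1400) = 11500 ft.
ISA temperature at 11500 ft = 15 − 2 × (11500/1000) = -8°C.
ISA deviation = -12 − (-8) = -4°C.
Density altitude = 11500 + 120 × (-4) = 11020 ft.

11020 ft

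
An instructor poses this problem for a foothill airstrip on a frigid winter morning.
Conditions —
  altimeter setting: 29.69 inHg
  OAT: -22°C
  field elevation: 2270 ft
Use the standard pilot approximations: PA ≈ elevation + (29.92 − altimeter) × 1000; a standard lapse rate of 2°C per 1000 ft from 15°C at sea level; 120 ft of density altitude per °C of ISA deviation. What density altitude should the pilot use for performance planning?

Pressure altitude = 2270 + (29.92 − 29.69) × 1000 = 2270 + (+230) = 2500 ft.
ISA temperature at 2500 ft = 15 − 2 × (2500/1000) = 10°C.
ISA deviation = -22 − 10 = -32°C.
Density altitude = 2500 + 120 × (-32) = -1340 ft.

-1340 ft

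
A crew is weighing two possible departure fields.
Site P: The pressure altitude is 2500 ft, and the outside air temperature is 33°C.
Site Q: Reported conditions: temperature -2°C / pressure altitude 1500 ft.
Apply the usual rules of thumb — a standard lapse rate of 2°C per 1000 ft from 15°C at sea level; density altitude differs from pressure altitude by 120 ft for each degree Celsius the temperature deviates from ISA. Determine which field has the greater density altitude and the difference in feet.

Site P: ISA temp = 10°C, deviation +23°C, DA = 2500 + 120 × 23 = 5260 ft.
Site Q: ISA temp = 12°C, deviation -14°C, DA = 1500 + 120 × (-14) = -180 ft.
Site P is higher by 5260 − (-180) = 5440 ft.

Site P by 5440 ft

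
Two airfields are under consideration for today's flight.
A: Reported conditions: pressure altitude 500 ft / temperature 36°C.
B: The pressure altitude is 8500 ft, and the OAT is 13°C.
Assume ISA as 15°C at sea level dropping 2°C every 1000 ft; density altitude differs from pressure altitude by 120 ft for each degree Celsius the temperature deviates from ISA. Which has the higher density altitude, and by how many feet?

A: ISA temp = 14°C, deviation +22°C, DA = 500 + 120 × 22 = 3140 ft.
B: ISA temp = -2°C, deviation +15°C, DA = 8500 + 120 × 15 = 10300 ft.
B is higher by 10300 − 3140 = 7160 ft.

B by 7160 ft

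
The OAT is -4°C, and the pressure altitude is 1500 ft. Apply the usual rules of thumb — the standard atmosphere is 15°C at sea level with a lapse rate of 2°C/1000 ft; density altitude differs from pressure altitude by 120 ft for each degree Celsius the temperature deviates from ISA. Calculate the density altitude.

-420 ft

ISA temperature at 1500 ft = 15 − 2 × (1500/1000) = 12°C.
ISA deviation = -4 − 12 = -16°C.
Density altitude = 1500 + 120 × (-16) = 1500 + (-1920) = -420 ft.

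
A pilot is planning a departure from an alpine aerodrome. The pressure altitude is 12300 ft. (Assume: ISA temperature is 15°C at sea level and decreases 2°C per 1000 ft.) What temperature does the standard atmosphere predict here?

-9.6°C

ISA temperature = 15 − 2 × (12300/1000) = 15 − 24.6 = -9.6°C.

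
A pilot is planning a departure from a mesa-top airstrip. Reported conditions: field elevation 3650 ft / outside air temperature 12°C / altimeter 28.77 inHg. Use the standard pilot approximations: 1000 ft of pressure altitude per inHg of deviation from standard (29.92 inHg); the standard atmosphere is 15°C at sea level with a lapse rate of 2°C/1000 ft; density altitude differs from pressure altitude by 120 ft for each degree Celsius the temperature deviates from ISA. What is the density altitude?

5592 ft

Pressure altitude = 3650 + (29.92 − 28.77) × 1000 = 3650 + (+1150) = 4800 ft.
ISA temperature at 4800 ft = 15 − 2 × (4800/1000) = 5.4°C.
ISA deviation = 12 − 5.4 = +6.6°C.
Density altitude = 4800 + 120 × (6.6) = 5592 ft.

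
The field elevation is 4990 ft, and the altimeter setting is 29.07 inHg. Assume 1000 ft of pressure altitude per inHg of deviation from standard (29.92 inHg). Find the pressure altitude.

5840 ft

Pressure correction = (29.92 − 29.07) × 1000 = +850 ft.
Pressure altitude = 4990 + (+850) = 5840 ft.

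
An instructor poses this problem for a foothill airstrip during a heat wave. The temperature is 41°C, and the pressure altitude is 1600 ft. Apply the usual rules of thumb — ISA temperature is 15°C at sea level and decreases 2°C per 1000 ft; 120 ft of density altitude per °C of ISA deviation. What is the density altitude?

ISA temperature at 1600 ft = 15 − 2 × (1600/1000) = 11.8°C.
ISA deviation = 41 − 11.8 = +29.2°C.
Density altitude = 1600 + 120 × (29.2) = 1600 + (+3504) = 5104 ft.

5104 ft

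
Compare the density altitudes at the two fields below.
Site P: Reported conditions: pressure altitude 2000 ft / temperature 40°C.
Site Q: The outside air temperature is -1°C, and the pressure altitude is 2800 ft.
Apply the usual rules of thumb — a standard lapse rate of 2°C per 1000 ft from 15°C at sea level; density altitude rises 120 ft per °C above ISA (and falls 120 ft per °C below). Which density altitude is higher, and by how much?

Site P by 3928 ft

Site P: ISA temp = 11°C, deviation +29°C, DA = 2000 + 120 × 29 = 5480 ft.
Site Q: ISA temp = 9.4°C, deviation -10.4°C, DA = 2800 + 120 × (-10.4) = 1552 ft.
Site P is higher by 5480 − 1552 = 3928 ft.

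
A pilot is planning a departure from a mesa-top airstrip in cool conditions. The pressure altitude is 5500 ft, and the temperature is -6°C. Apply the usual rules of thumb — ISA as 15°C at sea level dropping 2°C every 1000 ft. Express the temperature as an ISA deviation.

ISA-10°C

ISA temperature at 5500 ft = 15 − 2 × (5500/1000) = 4°C.
Deviation = OAT − ISA = -6 − 4 = -10°C.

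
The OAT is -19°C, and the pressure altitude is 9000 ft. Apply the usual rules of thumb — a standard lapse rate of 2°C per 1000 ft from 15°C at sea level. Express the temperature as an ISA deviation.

ISA temperature at 9000 ft = 15 − 2 × (9000/1000) = -3°C.
Deviation = OAT − ISA = -19 − (-3) = -16°C.

ISA-16°C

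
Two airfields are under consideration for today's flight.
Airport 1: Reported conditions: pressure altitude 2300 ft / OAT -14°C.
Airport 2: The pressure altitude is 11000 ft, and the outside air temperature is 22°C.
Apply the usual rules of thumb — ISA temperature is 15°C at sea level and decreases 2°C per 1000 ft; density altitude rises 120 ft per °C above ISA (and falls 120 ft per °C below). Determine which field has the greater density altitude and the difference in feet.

Airport 1: ISA temp = 10.4°C, deviation -24.4°C, DA = 2300 + 120 × (-24.4) = -628 ft.
Airport 2: ISA temp = -7°C, deviation +29°C, DA = 11000 + 120 × 29 = 14480 ft.
Airport 2 is higher by 14480 − (-628) = 15108 ft.

Airport 2 by 15108 ft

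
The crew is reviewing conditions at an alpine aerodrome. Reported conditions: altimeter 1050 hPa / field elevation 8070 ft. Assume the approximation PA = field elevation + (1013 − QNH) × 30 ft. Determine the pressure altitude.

6960 ft

Pressure correction = (1013 − 1050) × 30 = -1110 ft.
Pressure altitude = 8070 + (-1110) = 6960 ft.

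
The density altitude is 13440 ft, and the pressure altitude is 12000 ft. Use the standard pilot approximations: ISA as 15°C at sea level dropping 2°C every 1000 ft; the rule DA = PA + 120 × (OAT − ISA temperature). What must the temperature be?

3°C

Density altitude − pressure altitude = 13440 − 12000 = +1440 ft.
At 120 ft/°C that is an ISA deviation of 1440/120 = +12°C.
ISA temperature at 12000 ft = 15 − 2 × (12000/1000) = -9°C.
OAT = ISA + deviation = -9 + (+12) = 3°C.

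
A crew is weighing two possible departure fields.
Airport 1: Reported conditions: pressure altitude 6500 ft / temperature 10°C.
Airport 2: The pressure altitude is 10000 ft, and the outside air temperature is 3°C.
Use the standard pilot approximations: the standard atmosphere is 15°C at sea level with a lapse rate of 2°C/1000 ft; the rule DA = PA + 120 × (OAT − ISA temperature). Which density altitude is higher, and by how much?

Airport 1: ISA temp = 2°C, deviation +8°C, DA = 6500 + 120 × 8 = 7460 ft.
Airport 2: ISA temp = -5°C, deviation +8°C, DA = 10000 + 120 × 8 = 10960 ft.
Airport 2 is higher by 10960 − 7460 = 3500 ft.

Airport 2 by 3500 ft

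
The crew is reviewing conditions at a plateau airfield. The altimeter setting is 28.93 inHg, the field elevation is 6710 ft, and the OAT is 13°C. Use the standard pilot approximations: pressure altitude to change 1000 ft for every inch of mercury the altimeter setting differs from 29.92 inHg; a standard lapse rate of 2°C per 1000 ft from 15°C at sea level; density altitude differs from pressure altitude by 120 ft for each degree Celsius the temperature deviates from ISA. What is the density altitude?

Pressure altitude = 6710 + (29.92 − 28.93) × 1000 = 6710 + (+990) = 7700 ft.
ISA temperature at 7700 ft = 15 − 2 × (7700/1000) = -0.4°C.
ISA deviation = 13 − (-0.4) = +13.4°C.
Density altitude = 7700 + 120 × (13.4) = 9308 ft.

9308 ft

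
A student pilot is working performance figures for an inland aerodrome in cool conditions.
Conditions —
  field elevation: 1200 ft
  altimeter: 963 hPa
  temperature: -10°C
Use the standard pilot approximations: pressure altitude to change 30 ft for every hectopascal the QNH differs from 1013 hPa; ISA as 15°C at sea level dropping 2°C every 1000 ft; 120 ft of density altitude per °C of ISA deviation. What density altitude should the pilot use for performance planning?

Pressure altitude = 1200 + (1013 − 963) × 30 = 1200 + (+1500) = 2700 ft.
ISA temperature at 2700 ft = 15 − 2 × (2700/1000) = 9.6°C.
ISA deviation = -10 − 9.6 = -19.6°C.
Density altitude = 2700 + 120 × (-19.6) = 348 ft.

348 ft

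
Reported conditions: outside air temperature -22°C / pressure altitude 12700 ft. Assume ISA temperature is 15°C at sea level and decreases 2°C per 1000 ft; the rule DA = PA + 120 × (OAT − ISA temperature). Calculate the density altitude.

ISA temperature at 12700 ft = 15 − 2 × (12700/1000) = -10.4°C.
ISA deviation = -22 − (-10.4) = -11.6°C.
Density altitude = 12700 + 120 × (-11.6) = 12700 + (-1392) = 11308 ft.

11308 ft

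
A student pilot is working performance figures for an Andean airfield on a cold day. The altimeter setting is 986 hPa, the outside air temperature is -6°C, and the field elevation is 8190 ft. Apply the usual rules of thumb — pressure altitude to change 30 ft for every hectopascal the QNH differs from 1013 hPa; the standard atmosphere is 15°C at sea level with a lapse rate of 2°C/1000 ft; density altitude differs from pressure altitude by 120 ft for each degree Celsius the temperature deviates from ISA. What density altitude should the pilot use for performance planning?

Pressure altitude = 8190 + (1013 − 986) × 30 = 8190 + (+810) = 9000 ft.
ISA temperature at 9000 ft = 15 − 2 × (9000/1000) = -3°C.
ISA deviation = -6 − (-3) = -3°C.
Density altitude = 9000 + 120 × (-3) = 8640 ft.

8640 ft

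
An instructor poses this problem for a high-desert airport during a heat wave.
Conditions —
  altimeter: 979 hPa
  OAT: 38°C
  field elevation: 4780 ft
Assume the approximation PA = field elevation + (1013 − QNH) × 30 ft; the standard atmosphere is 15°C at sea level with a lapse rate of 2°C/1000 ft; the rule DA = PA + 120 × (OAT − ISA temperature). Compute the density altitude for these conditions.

9952 ft

Pressure altitude = 4780 + (1013 − 979) × 30 = 4780 + (+1020) = 5800 ft.
ISA temperature at 5800 ft = 15 − 2 × (5800/1000) = 3.4°C.
ISA deviation = 38 − 3.4 = +34.6°C.
Density altitude = 5800 + 120 × (34.6) = 9952 ft.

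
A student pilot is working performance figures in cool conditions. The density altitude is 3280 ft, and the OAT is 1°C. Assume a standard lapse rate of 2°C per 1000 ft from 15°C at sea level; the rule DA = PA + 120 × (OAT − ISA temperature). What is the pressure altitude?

DA = PA + 120 × (OAT − (15 − 2·PA/1000)) = PA + 120·OAT − 1800 + 0.24·PA = 1.24·PA + 120·OAT − 1800.
So 1.24·PA = 3280 − 120 × 1 + 1800 = 4960.
PA = 4960 / 1.24 = 4000 ft.

4000 ft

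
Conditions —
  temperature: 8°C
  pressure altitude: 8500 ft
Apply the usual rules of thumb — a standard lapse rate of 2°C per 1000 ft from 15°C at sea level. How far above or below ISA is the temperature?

ISA+10°C

ISA temperature at 8500 ft = 15 − 2 × (8500/1000) = -2°C.
Deviation = OAT − ISA = 8 − (-2) = +10°C.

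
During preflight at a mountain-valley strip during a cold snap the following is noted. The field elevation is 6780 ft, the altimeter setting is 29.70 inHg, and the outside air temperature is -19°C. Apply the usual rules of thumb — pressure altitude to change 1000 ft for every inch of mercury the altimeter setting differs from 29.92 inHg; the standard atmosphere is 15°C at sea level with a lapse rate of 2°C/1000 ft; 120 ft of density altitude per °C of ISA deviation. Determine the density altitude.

4600 ft

Pressure altitude = 6780 + (29.92 − 29.70) × 1000 = 6780 + (+220) = 7000 ft.
ISA temperature at 7000 ft = 15 − 2 × (7000/1000) = 1°C.
ISA deviation = -19 − 1 = -20°C.
Density altitude = 7000 + 120 × (-20) = 4600 ft.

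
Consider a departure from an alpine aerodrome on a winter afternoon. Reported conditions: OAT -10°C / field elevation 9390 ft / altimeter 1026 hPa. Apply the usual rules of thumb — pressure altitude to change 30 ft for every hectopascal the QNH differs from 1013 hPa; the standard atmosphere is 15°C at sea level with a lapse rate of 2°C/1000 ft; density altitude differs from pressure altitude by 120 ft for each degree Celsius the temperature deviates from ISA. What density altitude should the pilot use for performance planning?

8160 ft

Pressure altitude = 9390 + (1013 − 1026) × 30 = 9390 + (-390) = 9000 ft.
ISA temperature at 9000 ft = 15 − 2 × (9000/1000) = -3°C.
ISA deviation = -10 − (-3) = -7°C.
Density altitude = 9000 + 120 × (-7) = 8160 ft.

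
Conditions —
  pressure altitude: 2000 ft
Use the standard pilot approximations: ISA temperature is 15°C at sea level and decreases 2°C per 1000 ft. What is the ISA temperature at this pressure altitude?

11°C

ISA temperature = 15 − 2 × (2000/1000) = 15 − 4 = 11°C.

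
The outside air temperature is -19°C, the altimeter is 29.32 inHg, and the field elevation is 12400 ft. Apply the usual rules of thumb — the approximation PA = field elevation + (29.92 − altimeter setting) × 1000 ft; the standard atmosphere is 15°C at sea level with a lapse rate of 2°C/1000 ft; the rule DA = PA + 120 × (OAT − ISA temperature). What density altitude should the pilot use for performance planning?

Pressure altitude = 12400 + (29.92 − 29.32) × 1000 = 12400 + (+600) = 13000 ft.
ISA temperature at 13000 ft = 15 − 2 × (13000/1000) = -11°C.
ISA deviation = -19 − (-11) = -8°C.
Density altitude = 13000 + 120 × (-8) = 12040 ft.

12040 ft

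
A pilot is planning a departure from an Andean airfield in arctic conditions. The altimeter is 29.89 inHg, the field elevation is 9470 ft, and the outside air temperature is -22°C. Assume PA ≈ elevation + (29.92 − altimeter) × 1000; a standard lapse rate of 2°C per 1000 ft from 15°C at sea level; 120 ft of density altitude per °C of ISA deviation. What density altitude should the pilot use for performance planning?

Pressure altitude = 9470 + (29.92 − 29.89) × 1000 = 9470 + (+30) = 9500 ft.
ISA temperature at 9500 ft = 15 − 2 × (9500/1000) = -4°C.
ISA deviation = -22 − (-4) = -18°C.
Density altitude = 9500 + 120 × (-18) = 7340 ft.

7340 ft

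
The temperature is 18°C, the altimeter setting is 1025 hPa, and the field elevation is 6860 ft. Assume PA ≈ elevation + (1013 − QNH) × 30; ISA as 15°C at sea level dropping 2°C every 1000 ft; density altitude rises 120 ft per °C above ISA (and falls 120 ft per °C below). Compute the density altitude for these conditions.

Pressure altitude = 6860 + (1013 − 1025) × 30 = 6860 + (-360) = 6500 ft.
ISA temperature at 6500 ft = 15 − 2 × (6500/1000) = 2°C.
ISA deviation = 18 − 2 = +16°C.
Density altitude = 6500 + 120 × (16) = 8420 ft.

8420 ft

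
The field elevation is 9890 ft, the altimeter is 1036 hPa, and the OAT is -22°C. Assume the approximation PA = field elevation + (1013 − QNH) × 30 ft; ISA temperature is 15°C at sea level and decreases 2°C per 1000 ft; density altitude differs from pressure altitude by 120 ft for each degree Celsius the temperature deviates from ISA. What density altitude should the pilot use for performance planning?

6968 ft

Pressure altitude = 9890 + (1013 − 1036) × 30 = 9890 + (-690) = 9200 ft.
ISA temperature at 9200 ft = 15 − 2 × (9200/1000) = -3.4°C.
ISA deviation = -22 − (-3.4) = -18.6°C.
Density altitude = 9200 + 120 × (-18.6) = 6968 ft.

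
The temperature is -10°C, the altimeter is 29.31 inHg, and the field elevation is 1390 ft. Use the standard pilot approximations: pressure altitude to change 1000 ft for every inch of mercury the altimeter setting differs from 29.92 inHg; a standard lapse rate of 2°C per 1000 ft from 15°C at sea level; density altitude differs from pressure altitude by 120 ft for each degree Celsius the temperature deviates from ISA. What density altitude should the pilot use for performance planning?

-520 ft

Pressure altitude = 1390 + (29.92 − 29.31) × 1000 = 1390 + (+610) = 2000 ft.
ISA temperature at 2000 ft = 15 − 2 × (2000/1000) = 11°C.
ISA deviation = -10 − 11 = -21°C.
Density altitude = 2000 + 120 × (-21) = -520 ft.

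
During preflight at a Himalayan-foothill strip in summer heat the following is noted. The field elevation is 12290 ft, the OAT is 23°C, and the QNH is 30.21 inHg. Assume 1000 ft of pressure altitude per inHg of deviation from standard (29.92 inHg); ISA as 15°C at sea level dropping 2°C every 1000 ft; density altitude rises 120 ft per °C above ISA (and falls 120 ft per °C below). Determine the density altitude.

Pressure altitude = 12290 + (29.92 − 30.21) × 1000 = 12290 + (-290) = 12000 ft.
ISA temperature at 12000 ft = 15 − 2 × (12000/1000) = -9°C.
ISA deviation = 23 − (-9) = +32°C.
Density altitude = 12000 + 120 × (32) = 15840 ft.

15840 ft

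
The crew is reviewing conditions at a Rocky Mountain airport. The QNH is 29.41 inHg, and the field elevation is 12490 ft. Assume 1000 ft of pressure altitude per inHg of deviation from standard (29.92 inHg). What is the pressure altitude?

Pressure correction = (29.92 − 29.41) × 1000 = +510 ft.
Pressure altitude = 12490 + (+510) = 13000 ft.

13000 ft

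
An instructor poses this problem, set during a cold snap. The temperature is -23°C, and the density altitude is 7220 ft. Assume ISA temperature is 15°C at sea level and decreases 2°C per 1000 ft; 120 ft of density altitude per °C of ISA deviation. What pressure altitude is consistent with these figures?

DA = PA + 120 × (OAT − (15 − 2·PA/1000)) = PA + 120·OAT − 1800 + 0.24·PA = 1.24·PA + 120·OAT − 1800.
So 1.24·PA = 7220 − 120 × (-23) + 1800 = 11780.
PA = 11780 / 1.24 = 9500 ft.

9500 ft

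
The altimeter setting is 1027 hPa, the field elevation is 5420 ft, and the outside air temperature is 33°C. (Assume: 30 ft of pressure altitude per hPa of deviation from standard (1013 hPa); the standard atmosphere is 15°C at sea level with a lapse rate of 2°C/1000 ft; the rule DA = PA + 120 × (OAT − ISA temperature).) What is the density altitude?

Pressure altitude = 5420 + (1013 − 1027) × 30 = 5420 + (-420) = 5000 ft.
ISA temperature at 5000 ft = 15 − 2 × (5000/1000) = 5°C.
ISA deviation = 33 − 5 = +28°C.
Density altitude = 5000 + 120 × (28) = 8360 ft.

8360 ft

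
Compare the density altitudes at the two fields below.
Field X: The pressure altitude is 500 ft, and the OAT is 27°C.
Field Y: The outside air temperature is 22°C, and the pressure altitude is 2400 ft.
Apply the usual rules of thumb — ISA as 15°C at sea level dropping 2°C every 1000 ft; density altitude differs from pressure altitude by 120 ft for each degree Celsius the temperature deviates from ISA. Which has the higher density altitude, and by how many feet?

Field Y by 1756 ft

Field X: ISA temp = 14°C, deviation +13°C, DA = 500 + 120 × 13 = 2060 ft.
Field Y: ISA temp = 10.2°C, deviation +11.8°C, DA = 2400 + 120 × 11.8 = 3816 ft.
Field Y is higher by 3816 − 2060 = 1756 ft.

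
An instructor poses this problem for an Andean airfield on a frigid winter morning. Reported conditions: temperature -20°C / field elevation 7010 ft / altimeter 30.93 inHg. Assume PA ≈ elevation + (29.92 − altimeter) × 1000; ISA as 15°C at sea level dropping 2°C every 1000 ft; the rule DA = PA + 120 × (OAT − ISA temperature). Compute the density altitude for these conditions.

3240 ft

Pressure altitude = 7010 + (29.92 − 30.93) × 1000 = 7010 + (-1010) = 6000 ft.
ISA temperature at 6000 ft = 15 − 2 × (6000/1000) = 3°C.
ISA deviation = -20 − 3 = -23°C.
Density altitude = 6000 + 120 × (-23) = 3240 ft.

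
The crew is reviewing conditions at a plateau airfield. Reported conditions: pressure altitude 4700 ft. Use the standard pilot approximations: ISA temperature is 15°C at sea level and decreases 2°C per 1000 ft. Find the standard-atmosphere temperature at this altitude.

5.6°C

ISA temperature = 15 − 2 × (4700/1000) = 15 − 9.4 = 5.6°C.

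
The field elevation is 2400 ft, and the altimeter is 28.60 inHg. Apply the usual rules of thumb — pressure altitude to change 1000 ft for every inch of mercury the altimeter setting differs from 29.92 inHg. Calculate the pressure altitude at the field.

Pressure correction = (29.92 − 28.60) × 1000 = +1320 ft.
Pressure altitude = 2400 + (+1320) = 3720 ft.

3720 ft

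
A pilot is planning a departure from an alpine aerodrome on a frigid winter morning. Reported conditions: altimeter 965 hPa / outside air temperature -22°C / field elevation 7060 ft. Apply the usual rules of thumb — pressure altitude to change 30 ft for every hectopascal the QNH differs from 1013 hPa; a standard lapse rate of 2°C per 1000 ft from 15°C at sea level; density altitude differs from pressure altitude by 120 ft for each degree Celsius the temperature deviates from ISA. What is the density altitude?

6100 ft

Pressure altitude = 7060 + (1013 − 965) × 30 = 7060 + (+1440) = 8500 ft.
ISA temperature at 8500 ft = 15 − 2 × (8500/1000) = -2°C.
ISA deviation = -22 − (-2) = -20°C.
Density altitude = 8500 + 120 × (-20) = 6100 ft.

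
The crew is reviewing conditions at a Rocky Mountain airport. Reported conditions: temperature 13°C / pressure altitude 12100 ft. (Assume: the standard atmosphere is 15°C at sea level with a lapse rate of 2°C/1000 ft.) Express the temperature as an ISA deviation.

ISA temperature at 12100 ft = 15 − 2 × (12100/1000) = -9.2°C.
Deviation = OAT − ISA = 13 − (-9.2) = +22.2°C.

ISA+22.2°C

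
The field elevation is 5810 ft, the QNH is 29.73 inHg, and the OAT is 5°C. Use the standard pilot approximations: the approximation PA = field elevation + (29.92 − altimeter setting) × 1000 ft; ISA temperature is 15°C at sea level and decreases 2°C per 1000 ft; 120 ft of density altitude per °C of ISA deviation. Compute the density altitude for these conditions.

Pressure altitude = 5810 + (29.92 − 29.73) × 1000 = 5810 + (+190) = 6000 ft.
ISA temperature at 6000 ft = 15 − 2 × (6000/1000) = 3°C.
ISA deviation = 5 − 3 = +2°C.
Density altitude = 6000 + 120 × (2) = 6240 ft.

6240 ft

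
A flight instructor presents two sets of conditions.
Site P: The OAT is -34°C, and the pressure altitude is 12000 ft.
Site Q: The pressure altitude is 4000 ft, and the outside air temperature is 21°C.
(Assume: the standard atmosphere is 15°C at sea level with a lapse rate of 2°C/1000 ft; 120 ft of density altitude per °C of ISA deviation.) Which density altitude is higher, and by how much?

Site P: ISA temp = -9°C, deviation -25°C, DA = 12000 + 120 × (-25) = 9000 ft.
Site Q: ISA temp = 7°C, deviation +14°C, DA = 4000 + 120 × 14 = 5680 ft.
Site P is higher by 9000 − 5680 = 3320 ft.

Site P by 3320 ft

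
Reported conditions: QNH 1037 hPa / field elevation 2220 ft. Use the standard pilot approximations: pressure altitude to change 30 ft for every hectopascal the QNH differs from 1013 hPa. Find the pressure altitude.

Pressure correction = (1013 − 1037) × 30 = -720 ft.
Pressure altitude = 2220 + (-720) = 1500 ft.

1500 ft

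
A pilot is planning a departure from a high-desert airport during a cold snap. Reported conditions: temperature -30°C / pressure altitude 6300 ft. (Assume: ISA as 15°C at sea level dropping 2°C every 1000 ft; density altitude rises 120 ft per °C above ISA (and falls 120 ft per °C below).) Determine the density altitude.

2412 ft

ISA temperature at 6300 ft = 15 − 2 × (6300/1000) = 2.4°C.
ISA deviation = -30 − 2.4 = -32.4°C.
Density altitude = 6300 + 120 × (-32.4) = 6300 + (-3888) = 2412 ft.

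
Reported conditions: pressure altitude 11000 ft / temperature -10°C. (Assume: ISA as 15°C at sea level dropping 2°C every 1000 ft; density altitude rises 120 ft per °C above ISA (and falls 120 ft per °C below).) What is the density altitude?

10640 ft

ISA temperature at 11000 ft = 15 − 2 × (11000/1000) = -7°C.
ISA deviation = -10 − (-7) = -3°C.
Density altitude = 11000 + 120 × (-3) = 11000 + (-360) = 10640 ft.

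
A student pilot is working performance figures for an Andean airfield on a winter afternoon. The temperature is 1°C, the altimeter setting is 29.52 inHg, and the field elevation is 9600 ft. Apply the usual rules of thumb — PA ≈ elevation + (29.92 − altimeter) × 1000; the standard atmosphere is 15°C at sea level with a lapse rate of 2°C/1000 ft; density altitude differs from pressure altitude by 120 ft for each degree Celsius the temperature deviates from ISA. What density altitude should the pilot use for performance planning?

Pressure altitude = 9600 + (29.92 − 29.52) × 1000 = 9600 + (+400) = 10000 ft.
ISA temperature at 10000 ft = 15 − 2 × (10000/1000) = -5°C.
ISA deviation = 1 − (-5) = +6°C.
Density altitude = 10000 + 120 × (6) = 10720 ft.

10720 ft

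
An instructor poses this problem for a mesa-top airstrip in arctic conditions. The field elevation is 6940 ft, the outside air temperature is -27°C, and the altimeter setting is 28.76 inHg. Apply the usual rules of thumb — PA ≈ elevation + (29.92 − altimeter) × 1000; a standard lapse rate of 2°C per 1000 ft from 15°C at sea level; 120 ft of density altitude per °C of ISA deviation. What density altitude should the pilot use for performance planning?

Pressure altitude = 6940 + (29.92 − 28.76) × 1000 = 6940 + (+1160) = 8100 ft.
ISA temperature at 8100 ft = 15 − 2 × (8100/1000) = -1.2°C.
ISA deviation = -27 − (-1.2) = -25.8°C.
Density altitude = 8100 + 120 × (-25.8) = 5004 ft.

5004 ft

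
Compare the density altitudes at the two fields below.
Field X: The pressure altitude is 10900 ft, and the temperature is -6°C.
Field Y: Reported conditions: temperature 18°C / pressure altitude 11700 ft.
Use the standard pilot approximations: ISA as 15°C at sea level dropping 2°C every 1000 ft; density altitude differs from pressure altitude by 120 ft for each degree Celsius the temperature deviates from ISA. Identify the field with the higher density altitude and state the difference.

Field Y by 3872 ft

Field X: ISA temp = -6.8°C, deviation +0.8°C, DA = 10900 + 120 × 0.8 = 10996 ft.
Field Y: ISA temp = -8.4°C, deviation +26.4°C, DA = 11700 + 120 × 26.4 = 14868 ft.
Field Y is higher by 14868 − 10996 = 3872 ft.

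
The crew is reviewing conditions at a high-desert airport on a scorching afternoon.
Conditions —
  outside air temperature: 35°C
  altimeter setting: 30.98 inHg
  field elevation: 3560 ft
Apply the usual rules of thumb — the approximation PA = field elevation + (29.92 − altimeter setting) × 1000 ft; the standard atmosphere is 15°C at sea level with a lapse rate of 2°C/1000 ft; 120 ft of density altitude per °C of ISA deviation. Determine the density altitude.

Pressure altitude = 3560 + (29.92 − 30.98) × 1000 = 3560 + (-1060) = 2500 ft.
ISA temperature at 2500 ft = 15 − 2 × (2500/1000) = 10°C.
ISA deviation = 35 − 10 = +25°C.
Density altitude = 2500 + 120 × (25) = 5500 ft.

5500 ft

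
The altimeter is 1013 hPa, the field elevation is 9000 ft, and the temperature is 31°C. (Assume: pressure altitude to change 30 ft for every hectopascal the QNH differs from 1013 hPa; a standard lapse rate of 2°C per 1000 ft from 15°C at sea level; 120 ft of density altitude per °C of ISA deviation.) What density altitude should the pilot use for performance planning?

13080 ft

Pressure altitude = 9000 + (1013 − 1013) × 30 = 9000 + (0) = 9000 ft.
ISA temperature at 9000 ft = 15 − 2 × (9000/1000) = -3°C.
ISA deviation = 31 − (-3) = +34°C.
Density altitude = 9000 + 120 × (34) = 13080 ft.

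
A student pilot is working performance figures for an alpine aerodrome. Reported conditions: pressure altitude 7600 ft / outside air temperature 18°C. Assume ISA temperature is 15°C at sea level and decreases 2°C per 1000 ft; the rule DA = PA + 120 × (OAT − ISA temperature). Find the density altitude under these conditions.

ISA temperature at 7600 ft = 15 − 2 × (7600/1000) = -0.2°C.
ISA deviation = 18 − (-0.2) = +18.2°C.
Density altitude = 7600 + 120 × (18.2) = 7600 + (+2184) = 9784 ft.

9784 ft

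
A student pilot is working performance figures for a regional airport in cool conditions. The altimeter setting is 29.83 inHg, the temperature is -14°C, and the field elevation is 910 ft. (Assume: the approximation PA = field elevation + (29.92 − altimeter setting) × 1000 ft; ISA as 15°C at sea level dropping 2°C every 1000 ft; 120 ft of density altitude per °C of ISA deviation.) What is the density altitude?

Pressure altitude = 910 + (29.92 − 29.83) × 1000 = 910 + (+90) = 1000 ft.
ISA temperature at 1000 ft = 15 − 2 × (1000/1000) = 13°C.
ISA deviation = -14 − 13 = -27°C.
Density altitude = 1000 + 120 × (-27) = -2240 ft.

-2240 ft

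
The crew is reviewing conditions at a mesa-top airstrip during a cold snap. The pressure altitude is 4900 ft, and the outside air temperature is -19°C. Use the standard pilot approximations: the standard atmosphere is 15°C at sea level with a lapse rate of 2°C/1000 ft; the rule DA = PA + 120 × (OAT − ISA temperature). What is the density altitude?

ISA temperature at 4900 ft = 15 − 2 × (4900/1000) = 5.2°C.
ISA deviation = -19 − 5.2 = -24.2°C.
Density altitude = 4900 + 120 × (-24.2) = 4900 + (-2904) = 1996 ft.

1996 ft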